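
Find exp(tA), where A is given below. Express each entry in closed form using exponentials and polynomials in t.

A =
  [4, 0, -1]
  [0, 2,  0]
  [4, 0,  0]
e^{tA} =
  [2*t*exp(2*t) + exp(2*t), 0, -t*exp(2*t)]
  [0, exp(2*t), 0]
  [4*t*exp(2*t), 0, -2*t*exp(2*t) + exp(2*t)]

Strategy: write A = P · J · P⁻¹ where J is a Jordan canonical form, so e^{tA} = P · e^{tJ} · P⁻¹, and e^{tJ} can be computed block-by-block.

A has Jordan form
J =
  [2, 1, 0]
  [0, 2, 0]
  [0, 0, 2]
(up to reordering of blocks).

Per-block formulas:
  For a 1×1 block at λ = 2: exp(t · [2]) = [e^(2t)].
  For a 2×2 Jordan block J_2(2): exp(t · J_2(2)) = e^(2t)·(I + t·N), where N is the 2×2 nilpotent shift.

After assembling e^{tJ} and conjugating by P, we get:

e^{tA} =
  [2*t*exp(2*t) + exp(2*t), 0, -t*exp(2*t)]
  [0, exp(2*t), 0]
  [4*t*exp(2*t), 0, -2*t*exp(2*t) + exp(2*t)]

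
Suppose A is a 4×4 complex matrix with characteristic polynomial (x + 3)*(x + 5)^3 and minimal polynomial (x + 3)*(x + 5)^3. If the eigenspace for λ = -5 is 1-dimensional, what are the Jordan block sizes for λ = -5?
Block sizes for λ = -5: [3]

Step 1 — from the characteristic polynomial, algebraic multiplicity of λ = -5 is 3. From dim ker(A − (-5)·I) = 1, there are exactly 1 Jordan blocks for λ = -5.
Step 2 — from the minimal polynomial, the factor (x + 5)^3 tells us the largest block for λ = -5 has size 3.
Step 3 — with total size 3, 1 blocks, and largest block 3, the block sizes (in nonincreasing order) are [3].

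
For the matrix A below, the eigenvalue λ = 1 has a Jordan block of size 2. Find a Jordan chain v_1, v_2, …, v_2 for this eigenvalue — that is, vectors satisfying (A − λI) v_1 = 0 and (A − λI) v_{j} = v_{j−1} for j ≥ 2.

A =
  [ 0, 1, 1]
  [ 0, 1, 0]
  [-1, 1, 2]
A Jordan chain for λ = 1 of length 2:
v_1 = (-1, 0, -1)ᵀ
v_2 = (1, 0, 0)ᵀ

Let N = A − (1)·I. We want v_2 with N^2 v_2 = 0 but N^1 v_2 ≠ 0; then v_{j-1} := N · v_j for j = 2, …, 2.

Pick v_2 = (1, 0, 0)ᵀ.
Then v_1 = N · v_2 = (-1, 0, -1)ᵀ.

Sanity check: (A − (1)·I) v_1 = (0, 0, 0)ᵀ = 0. ✓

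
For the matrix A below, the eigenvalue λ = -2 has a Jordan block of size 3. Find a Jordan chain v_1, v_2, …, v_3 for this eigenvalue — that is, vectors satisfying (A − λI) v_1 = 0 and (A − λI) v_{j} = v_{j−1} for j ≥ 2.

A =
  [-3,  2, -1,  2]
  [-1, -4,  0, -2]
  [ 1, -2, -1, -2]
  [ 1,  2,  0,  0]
A Jordan chain for λ = -2 of length 3:
v_1 = (0, 1, 0, -1)ᵀ
v_2 = (-1, -1, 1, 1)ᵀ
v_3 = (1, 0, 0, 0)ᵀ

Let N = A − (-2)·I. We want v_3 with N^3 v_3 = 0 but N^2 v_3 ≠ 0; then v_{j-1} := N · v_j for j = 3, …, 2.

Pick v_3 = (1, 0, 0, 0)ᵀ.
Then v_2 = N · v_3 = (-1, -1, 1, 1)ᵀ.
Then v_1 = N · v_2 = (0, 1, 0, -1)ᵀ.

Sanity check: (A − (-2)·I) v_1 = (0, 0, 0, 0)ᵀ = 0. ✓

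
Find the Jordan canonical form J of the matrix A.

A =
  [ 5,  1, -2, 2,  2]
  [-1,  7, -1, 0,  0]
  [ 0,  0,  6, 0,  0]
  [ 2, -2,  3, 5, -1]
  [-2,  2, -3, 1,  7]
J_3(6) ⊕ J_2(6)

The characteristic polynomial is
  det(x·I − A) = x^5 - 30*x^4 + 360*x^3 - 2160*x^2 + 6480*x - 7776 = (x - 6)^5

Eigenvalues and multiplicities (the geometric multiplicity of λ is n − rank(A − λI), which equals the number of Jordan blocks for λ):
  λ = 6: algebraic multiplicity = 5, geometric multiplicity = 2

Determining the block sizes for each eigenvalue:
  λ = 6: with am = 5 and gm = 2, the partition is not yet determined (e.g. several partitions of 5 into 2 parts exist). Let N = A − (6)·I. Computing rank(N^1) = 3, rank(N^2) = 1, rank(N^3) = 0; the number of blocks of size ≥ j is rank(N^{j−1}) − rank(N^j), giving [2, 2, 1]. So we have 1 block(s) of size 3, 1 block(s) of size 2 → block sizes [3, 2]

Assembling the blocks gives a Jordan form
J =
  [6, 1, 0, 0, 0]
  [0, 6, 1, 0, 0]
  [0, 0, 6, 0, 0]
  [0, 0, 0, 6, 1]
  [0, 0, 0, 0, 6]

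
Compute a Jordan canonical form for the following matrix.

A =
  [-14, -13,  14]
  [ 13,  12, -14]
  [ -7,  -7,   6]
J_2(-1) ⊕ J_1(6)

The characteristic polynomial is
  det(x·I − A) = x^3 - 4*x^2 - 11*x - 6 = (x - 6)*(x + 1)^2

Eigenvalues and multiplicities (the geometric multiplicity of λ is n − rank(A − λI), which equals the number of Jordan blocks for λ):
  λ = -1: algebraic multiplicity = 2, geometric multiplicity = 1
  λ = 6: algebraic multiplicity = 1, geometric multiplicity = 1

Determining the block sizes for each eigenvalue:
  λ = -1: one block (gm = 1), so the single block has size am = 2 → block sizes [2]
  λ = 6: one block (gm = 1), so the single block has size am = 1 → block sizes [1]

Assembling the blocks gives a Jordan form
J =
  [-1,  1, 0]
  [ 0, -1, 0]
  [ 0,  0, 6]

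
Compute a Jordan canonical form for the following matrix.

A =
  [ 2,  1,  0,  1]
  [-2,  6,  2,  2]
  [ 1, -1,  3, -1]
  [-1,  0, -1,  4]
J_1(3) ⊕ J_2(4) ⊕ J_1(4)

The characteristic polynomial is
  det(x·I − A) = x^4 - 15*x^3 + 84*x^2 - 208*x + 192 = (x - 4)^3*(x - 3)

Eigenvalues and multiplicities (the geometric multiplicity of λ is n − rank(A − λI), which equals the number of Jordan blocks for λ):
  λ = 3: algebraic multiplicity = 1, geometric multiplicity = 1
  λ = 4: algebraic multiplicity = 3, geometric multiplicity = 2

Determining the block sizes for each eigenvalue:
  λ = 3: one block (gm = 1), so the single block has size am = 1 → block sizes [1]
  λ = 4: 2 blocks summing to 3 forces exactly one block of size 2 and the rest size 1 → block sizes [2, 1]

Assembling the blocks gives a Jordan form
J =
  [3, 0, 0, 0]
  [0, 4, 1, 0]
  [0, 0, 4, 0]
  [0, 0, 0, 4]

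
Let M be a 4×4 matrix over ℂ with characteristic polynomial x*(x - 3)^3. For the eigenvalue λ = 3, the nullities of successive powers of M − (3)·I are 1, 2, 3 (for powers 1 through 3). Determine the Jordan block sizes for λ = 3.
Block sizes for λ = 3: [3]

From the dimensions of kernels of powers, the number of Jordan blocks of size at least j is d_j − d_{j−1} where d_j = dim ker(N^j) (with d_0 = 0). Computing the differences gives [1, 1, 1].
The number of blocks of size exactly k is (#blocks of size ≥ k) − (#blocks of size ≥ k + 1), so the partition is: 1 block(s) of size 3.
In nonincreasing order the block sizes are [3].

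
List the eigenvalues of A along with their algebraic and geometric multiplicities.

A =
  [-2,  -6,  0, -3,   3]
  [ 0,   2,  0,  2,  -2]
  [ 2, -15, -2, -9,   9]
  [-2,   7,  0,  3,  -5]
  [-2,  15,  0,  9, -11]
λ = -2: alg = 5, geom = 3

Step 1 — factor the characteristic polynomial to read off the algebraic multiplicities:
  χ_A(x) = (x + 2)^5

Step 2 — compute geometric multiplicities via the rank-nullity identity g(λ) = n − rank(A − λI):
  rank(A − (-2)·I) = 2, so dim ker(A − (-2)·I) = n − 2 = 3

Summary:
  λ = -2: algebraic multiplicity = 5, geometric multiplicity = 3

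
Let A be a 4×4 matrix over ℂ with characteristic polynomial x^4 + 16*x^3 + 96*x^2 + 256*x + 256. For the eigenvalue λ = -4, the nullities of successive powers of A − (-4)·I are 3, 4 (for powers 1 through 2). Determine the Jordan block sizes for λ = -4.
Block sizes for λ = -4: [2, 1, 1]

From the dimensions of kernels of powers, the number of Jordan blocks of size at least j is d_j − d_{j−1} where d_j = dim ker(N^j) (with d_0 = 0). Computing the differences gives [3, 1].
The number of blocks of size exactly k is (#blocks of size ≥ k) − (#blocks of size ≥ k + 1), so the partition is: 2 block(s) of size 1, 1 block(s) of size 2.
In nonincreasing order the block sizes are [2, 1, 1].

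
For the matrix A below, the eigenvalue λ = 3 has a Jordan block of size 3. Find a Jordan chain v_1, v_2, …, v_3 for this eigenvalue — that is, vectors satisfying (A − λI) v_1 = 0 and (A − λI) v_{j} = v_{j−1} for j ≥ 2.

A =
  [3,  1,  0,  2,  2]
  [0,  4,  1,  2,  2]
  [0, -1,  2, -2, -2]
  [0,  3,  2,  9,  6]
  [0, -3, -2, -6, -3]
A Jordan chain for λ = 3 of length 3:
v_1 = (1, 0, 0, 1, -1)ᵀ
v_2 = (1, 1, -1, 3, -3)ᵀ
v_3 = (0, 1, 0, 0, 0)ᵀ

Let N = A − (3)·I. We want v_3 with N^3 v_3 = 0 but N^2 v_3 ≠ 0; then v_{j-1} := N · v_j for j = 3, …, 2.

Pick v_3 = (0, 1, 0, 0, 0)ᵀ.
Then v_2 = N · v_3 = (1, 1, -1, 3, -3)ᵀ.
Then v_1 = N · v_2 = (1, 0, 0, 1, -1)ᵀ.

Sanity check: (A − (3)·I) v_1 = (0, 0, 0, 0, 0)ᵀ = 0. ✓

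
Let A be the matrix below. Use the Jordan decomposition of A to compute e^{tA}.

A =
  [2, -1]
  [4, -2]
e^{tA} =
  [2*t + 1, -t]
  [4*t, 1 - 2*t]

Strategy: write A = P · J · P⁻¹ where J is a Jordan canonical form, so e^{tA} = P · e^{tJ} · P⁻¹, and e^{tJ} can be computed block-by-block.

A has Jordan form
J =
  [0, 1]
  [0, 0]
(up to reordering of blocks).

Per-block formulas:
  For a 2×2 Jordan block J_2(0): exp(t · J_2(0)) = e^(0t)·(I + t·N), where N is the 2×2 nilpotent shift.

After assembling e^{tJ} and conjugating by P, we get:

e^{tA} =
  [2*t + 1, -t]
  [4*t, 1 - 2*t]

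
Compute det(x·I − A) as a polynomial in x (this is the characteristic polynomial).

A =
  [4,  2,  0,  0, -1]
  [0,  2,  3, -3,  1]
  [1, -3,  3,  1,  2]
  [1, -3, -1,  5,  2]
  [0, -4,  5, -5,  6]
x^5 - 20*x^4 + 160*x^3 - 640*x^2 + 1280*x - 1024

Expanding det(x·I − A) (e.g. by cofactor expansion or by noting that A is similar to its Jordan form J, which has the same characteristic polynomial as A) gives
  χ_A(x) = x^5 - 20*x^4 + 160*x^3 - 640*x^2 + 1280*x - 1024
which factors as (x - 4)^5. The eigenvalues (with algebraic multiplicities) are λ = 4 with multiplicity 5.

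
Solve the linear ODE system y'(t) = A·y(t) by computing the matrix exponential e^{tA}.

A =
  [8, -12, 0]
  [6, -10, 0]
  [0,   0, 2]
e^{tA} =
  [2*exp(2*t) - exp(-4*t), -2*exp(2*t) + 2*exp(-4*t), 0]
  [exp(2*t) - exp(-4*t), -exp(2*t) + 2*exp(-4*t), 0]
  [0, 0, exp(2*t)]

Strategy: write A = P · J · P⁻¹ where J is a Jordan canonical form, so e^{tA} = P · e^{tJ} · P⁻¹, and e^{tJ} can be computed block-by-block.

A has Jordan form
J =
  [-4, 0, 0]
  [ 0, 2, 0]
  [ 0, 0, 2]
(up to reordering of blocks).

Per-block formulas:
  For a 1×1 block at λ = 2: exp(t · [2]) = [e^(2t)].
  For a 1×1 block at λ = -4: exp(t · [-4]) = [e^(-4t)].

After assembling e^{tJ} and conjugating by P, we get:

e^{tA} =
  [2*exp(2*t) - exp(-4*t), -2*exp(2*t) + 2*exp(-4*t), 0]
  [exp(2*t) - exp(-4*t), -exp(2*t) + 2*exp(-4*t), 0]
  [0, 0, exp(2*t)]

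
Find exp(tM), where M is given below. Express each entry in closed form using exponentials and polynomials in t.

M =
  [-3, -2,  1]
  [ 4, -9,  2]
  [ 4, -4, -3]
e^{tM} =
  [2*t*exp(-5*t) + exp(-5*t), -2*t*exp(-5*t), t*exp(-5*t)]
  [4*t*exp(-5*t), -4*t*exp(-5*t) + exp(-5*t), 2*t*exp(-5*t)]
  [4*t*exp(-5*t), -4*t*exp(-5*t), 2*t*exp(-5*t) + exp(-5*t)]

Strategy: write M = P · J · P⁻¹ where J is a Jordan canonical form, so e^{tM} = P · e^{tJ} · P⁻¹, and e^{tJ} can be computed block-by-block.

M has Jordan form
J =
  [-5,  1,  0]
  [ 0, -5,  0]
  [ 0,  0, -5]
(up to reordering of blocks).

Per-block formulas:
  For a 1×1 block at λ = -5: exp(t · [-5]) = [e^(-5t)].
  For a 2×2 Jordan block J_2(-5): exp(t · J_2(-5)) = e^(-5t)·(I + t·N), where N is the 2×2 nilpotent shift.

After assembling e^{tJ} and conjugating by P, we get:

e^{tM} =
  [2*t*exp(-5*t) + exp(-5*t), -2*t*exp(-5*t), t*exp(-5*t)]
  [4*t*exp(-5*t), -4*t*exp(-5*t) + exp(-5*t), 2*t*exp(-5*t)]
  [4*t*exp(-5*t), -4*t*exp(-5*t), 2*t*exp(-5*t) + exp(-5*t)]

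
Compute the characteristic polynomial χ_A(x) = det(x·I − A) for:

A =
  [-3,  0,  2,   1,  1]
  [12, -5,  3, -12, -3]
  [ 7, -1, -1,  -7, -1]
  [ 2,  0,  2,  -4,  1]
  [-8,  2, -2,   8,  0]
x^5 + 13*x^4 + 64*x^3 + 152*x^2 + 176*x + 80

Expanding det(x·I − A) (e.g. by cofactor expansion or by noting that A is similar to its Jordan form J, which has the same characteristic polynomial as A) gives
  χ_A(x) = x^5 + 13*x^4 + 64*x^3 + 152*x^2 + 176*x + 80
which factors as (x + 2)^4*(x + 5). The eigenvalues (with algebraic multiplicities) are λ = -5 with multiplicity 1, λ = -2 with multiplicity 4.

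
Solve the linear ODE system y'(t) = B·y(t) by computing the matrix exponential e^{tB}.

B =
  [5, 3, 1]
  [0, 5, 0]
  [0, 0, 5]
e^{tB} =
  [exp(5*t), 3*t*exp(5*t), t*exp(5*t)]
  [0, exp(5*t), 0]
  [0, 0, exp(5*t)]

Strategy: write B = P · J · P⁻¹ where J is a Jordan canonical form, so e^{tB} = P · e^{tJ} · P⁻¹, and e^{tJ} can be computed block-by-block.

B has Jordan form
J =
  [5, 1, 0]
  [0, 5, 0]
  [0, 0, 5]
(up to reordering of blocks).

Per-block formulas:
  For a 2×2 Jordan block J_2(5): exp(t · J_2(5)) = e^(5t)·(I + t·N), where N is the 2×2 nilpotent shift.
  For a 1×1 block at λ = 5: exp(t · [5]) = [e^(5t)].

After assembling e^{tJ} and conjugating by P, we get:

e^{tB} =
  [exp(5*t), 3*t*exp(5*t), t*exp(5*t)]
  [0, exp(5*t), 0]
  [0, 0, exp(5*t)]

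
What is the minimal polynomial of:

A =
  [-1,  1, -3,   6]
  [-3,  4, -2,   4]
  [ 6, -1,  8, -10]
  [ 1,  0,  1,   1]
x^3 - 9*x^2 + 27*x - 27

The characteristic polynomial is χ_A(x) = (x - 3)^4, so the eigenvalues are known. The minimal polynomial is
  m_A(x) = Π_λ (x − λ)^{k_λ}
where k_λ is the size of the *largest* Jordan block for λ (equivalently, the smallest k with (A − λI)^k v = 0 for every generalised eigenvector v of λ).

  λ = 3: largest Jordan block has size 3, contributing (x − 3)^3

So m_A(x) = (x - 3)^3 = x^3 - 9*x^2 + 27*x - 27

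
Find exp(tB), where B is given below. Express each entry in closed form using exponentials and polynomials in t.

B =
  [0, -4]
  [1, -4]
e^{tB} =
  [2*t*exp(-2*t) + exp(-2*t), -4*t*exp(-2*t)]
  [t*exp(-2*t), -2*t*exp(-2*t) + exp(-2*t)]

Strategy: write B = P · J · P⁻¹ where J is a Jordan canonical form, so e^{tB} = P · e^{tJ} · P⁻¹, and e^{tJ} can be computed block-by-block.

B has Jordan form
J =
  [-2,  1]
  [ 0, -2]
(up to reordering of blocks).

Per-block formulas:
  For a 2×2 Jordan block J_2(-2): exp(t · J_2(-2)) = e^(-2t)·(I + t·N), where N is the 2×2 nilpotent shift.

After assembling e^{tJ} and conjugating by P, we get:

e^{tB} =
  [2*t*exp(-2*t) + exp(-2*t), -4*t*exp(-2*t)]
  [t*exp(-2*t), -2*t*exp(-2*t) + exp(-2*t)]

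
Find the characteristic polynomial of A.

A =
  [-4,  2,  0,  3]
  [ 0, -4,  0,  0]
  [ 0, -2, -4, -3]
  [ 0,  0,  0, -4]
x^4 + 16*x^3 + 96*x^2 + 256*x + 256

Expanding det(x·I − A) (e.g. by cofactor expansion or by noting that A is similar to its Jordan form J, which has the same characteristic polynomial as A) gives
  χ_A(x) = x^4 + 16*x^3 + 96*x^2 + 256*x + 256
which factors as (x + 4)^4. The eigenvalues (with algebraic multiplicities) are λ = -4 with multiplicity 4.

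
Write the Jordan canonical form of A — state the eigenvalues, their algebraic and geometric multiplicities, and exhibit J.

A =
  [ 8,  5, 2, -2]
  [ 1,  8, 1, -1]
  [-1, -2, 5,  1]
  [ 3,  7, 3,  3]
J_3(6) ⊕ J_1(6)

The characteristic polynomial is
  det(x·I − A) = x^4 - 24*x^3 + 216*x^2 - 864*x + 1296 = (x - 6)^4

Eigenvalues and multiplicities (the geometric multiplicity of λ is n − rank(A − λI), which equals the number of Jordan blocks for λ):
  λ = 6: algebraic multiplicity = 4, geometric multiplicity = 2

Determining the block sizes for each eigenvalue:
  λ = 6: with am = 4 and gm = 2, the partition is not yet determined (e.g. several partitions of 4 into 2 parts exist). Let N = A − (6)·I. Computing rank(N^1) = 2, rank(N^2) = 1, rank(N^3) = 0; the number of blocks of size ≥ j is rank(N^{j−1}) − rank(N^j), giving [2, 1, 1]. So we have 1 block(s) of size 3, 1 block(s) of size 1 → block sizes [3, 1]

Assembling the blocks gives a Jordan form
J =
  [6, 1, 0, 0]
  [0, 6, 1, 0]
  [0, 0, 6, 0]
  [0, 0, 0, 6]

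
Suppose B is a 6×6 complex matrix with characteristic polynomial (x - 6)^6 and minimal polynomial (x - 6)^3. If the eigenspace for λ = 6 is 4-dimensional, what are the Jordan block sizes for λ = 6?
Block sizes for λ = 6: [3, 1, 1, 1]

Step 1 — from the characteristic polynomial, algebraic multiplicity of λ = 6 is 6. From dim ker(B − (6)·I) = 4, there are exactly 4 Jordan blocks for λ = 6.
Step 2 — from the minimal polynomial, the factor (x − 6)^3 tells us the largest block for λ = 6 has size 3.
Step 3 — with total size 6, 4 blocks, and largest block 3, the block sizes (in nonincreasing order) are [3, 1, 1, 1].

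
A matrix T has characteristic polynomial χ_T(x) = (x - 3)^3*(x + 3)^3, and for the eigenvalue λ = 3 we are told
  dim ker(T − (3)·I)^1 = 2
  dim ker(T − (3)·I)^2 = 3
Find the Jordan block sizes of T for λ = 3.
Block sizes for λ = 3: [2, 1]

From the dimensions of kernels of powers, the number of Jordan blocks of size at least j is d_j − d_{j−1} where d_j = dim ker(N^j) (with d_0 = 0). Computing the differences gives [2, 1].
The number of blocks of size exactly k is (#blocks of size ≥ k) − (#blocks of size ≥ k + 1), so the partition is: 1 block(s) of size 1, 1 block(s) of size 2.
In nonincreasing order the block sizes are [2, 1].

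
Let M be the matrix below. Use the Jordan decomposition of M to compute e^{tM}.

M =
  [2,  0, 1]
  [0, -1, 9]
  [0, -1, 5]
e^{tM} =
  [exp(2*t), -t^2*exp(2*t)/2, 3*t^2*exp(2*t)/2 + t*exp(2*t)]
  [0, -3*t*exp(2*t) + exp(2*t), 9*t*exp(2*t)]
  [0, -t*exp(2*t), 3*t*exp(2*t) + exp(2*t)]

Strategy: write M = P · J · P⁻¹ where J is a Jordan canonical form, so e^{tM} = P · e^{tJ} · P⁻¹, and e^{tJ} can be computed block-by-block.

M has Jordan form
J =
  [2, 1, 0]
  [0, 2, 1]
  [0, 0, 2]
(up to reordering of blocks).

Per-block formulas:
  For a 3×3 Jordan block J_3(2): exp(t · J_3(2)) = e^(2t)·(I + t·N + (t^2/2)·N^2), where N is the 3×3 nilpotent shift.

After assembling e^{tJ} and conjugating by P, we get:

e^{tM} =
  [exp(2*t), -t^2*exp(2*t)/2, 3*t^2*exp(2*t)/2 + t*exp(2*t)]
  [0, -3*t*exp(2*t) + exp(2*t), 9*t*exp(2*t)]
  [0, -t*exp(2*t), 3*t*exp(2*t) + exp(2*t)]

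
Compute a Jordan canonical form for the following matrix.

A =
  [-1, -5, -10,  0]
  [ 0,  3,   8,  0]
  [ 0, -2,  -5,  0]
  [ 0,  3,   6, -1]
J_2(-1) ⊕ J_1(-1) ⊕ J_1(-1)

The characteristic polynomial is
  det(x·I − A) = x^4 + 4*x^3 + 6*x^2 + 4*x + 1 = (x + 1)^4

Eigenvalues and multiplicities (the geometric multiplicity of λ is n − rank(A − λI), which equals the number of Jordan blocks for λ):
  λ = -1: algebraic multiplicity = 4, geometric multiplicity = 3

Determining the block sizes for each eigenvalue:
  λ = -1: 3 blocks summing to 4 forces exactly one block of size 2 and the rest size 1 → block sizes [2, 1, 1]

Assembling the blocks gives a Jordan form
J =
  [-1,  1,  0,  0]
  [ 0, -1,  0,  0]
  [ 0,  0, -1,  0]
  [ 0,  0,  0, -1]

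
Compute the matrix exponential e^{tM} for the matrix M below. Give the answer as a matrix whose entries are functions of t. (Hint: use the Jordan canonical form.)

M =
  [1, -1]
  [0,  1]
e^{tM} =
  [exp(t), -t*exp(t)]
  [0, exp(t)]

Strategy: write M = P · J · P⁻¹ where J is a Jordan canonical form, so e^{tM} = P · e^{tJ} · P⁻¹, and e^{tJ} can be computed block-by-block.

M has Jordan form
J =
  [1, 1]
  [0, 1]
(up to reordering of blocks).

Per-block formulas:
  For a 2×2 Jordan block J_2(1): exp(t · J_2(1)) = e^(1t)·(I + t·N), where N is the 2×2 nilpotent shift.

After assembling e^{tJ} and conjugating by P, we get:

e^{tM} =
  [exp(t), -t*exp(t)]
  [0, exp(t)]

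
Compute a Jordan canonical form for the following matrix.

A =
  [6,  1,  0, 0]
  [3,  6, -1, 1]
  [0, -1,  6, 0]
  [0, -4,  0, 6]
J_3(6) ⊕ J_1(6)

The characteristic polynomial is
  det(x·I − A) = x^4 - 24*x^3 + 216*x^2 - 864*x + 1296 = (x - 6)^4

Eigenvalues and multiplicities (the geometric multiplicity of λ is n − rank(A − λI), which equals the number of Jordan blocks for λ):
  λ = 6: algebraic multiplicity = 4, geometric multiplicity = 2

Determining the block sizes for each eigenvalue:
  λ = 6: with am = 4 and gm = 2, the partition is not yet determined (e.g. several partitions of 4 into 2 parts exist). Let N = A − (6)·I. Computing rank(N^1) = 2, rank(N^2) = 1, rank(N^3) = 0; the number of blocks of size ≥ j is rank(N^{j−1}) − rank(N^j), giving [2, 1, 1]. So we have 1 block(s) of size 3, 1 block(s) of size 1 → block sizes [3, 1]

Assembling the blocks gives a Jordan form
J =
  [6, 1, 0, 0]
  [0, 6, 1, 0]
  [0, 0, 6, 0]
  [0, 0, 0, 6]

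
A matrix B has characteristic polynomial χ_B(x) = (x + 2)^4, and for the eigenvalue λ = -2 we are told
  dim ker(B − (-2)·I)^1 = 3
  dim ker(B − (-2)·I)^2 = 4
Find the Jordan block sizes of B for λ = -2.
Block sizes for λ = -2: [2, 1, 1]

From the dimensions of kernels of powers, the number of Jordan blocks of size at least j is d_j − d_{j−1} where d_j = dim ker(N^j) (with d_0 = 0). Computing the differences gives [3, 1].
The number of blocks of size exactly k is (#blocks of size ≥ k) − (#blocks of size ≥ k + 1), so the partition is: 2 block(s) of size 1, 1 block(s) of size 2.
In nonincreasing order the block sizes are [2, 1, 1].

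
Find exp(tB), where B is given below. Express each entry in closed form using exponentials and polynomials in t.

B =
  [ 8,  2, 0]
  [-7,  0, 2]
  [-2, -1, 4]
e^{tB} =
  [t^2*exp(4*t) + 4*t*exp(4*t) + exp(4*t), 2*t*exp(4*t), 2*t^2*exp(4*t)]
  [-2*t^2*exp(4*t) - 7*t*exp(4*t), -4*t*exp(4*t) + exp(4*t), -4*t^2*exp(4*t) + 2*t*exp(4*t)]
  [-t^2*exp(4*t)/2 - 2*t*exp(4*t), -t*exp(4*t), -t^2*exp(4*t) + exp(4*t)]

Strategy: write B = P · J · P⁻¹ where J is a Jordan canonical form, so e^{tB} = P · e^{tJ} · P⁻¹, and e^{tJ} can be computed block-by-block.

B has Jordan form
J =
  [4, 1, 0]
  [0, 4, 1]
  [0, 0, 4]
(up to reordering of blocks).

Per-block formulas:
  For a 3×3 Jordan block J_3(4): exp(t · J_3(4)) = e^(4t)·(I + t·N + (t^2/2)·N^2), where N is the 3×3 nilpotent shift.

After assembling e^{tJ} and conjugating by P, we get:

e^{tB} =
  [t^2*exp(4*t) + 4*t*exp(4*t) + exp(4*t), 2*t*exp(4*t), 2*t^2*exp(4*t)]
  [-2*t^2*exp(4*t) - 7*t*exp(4*t), -4*t*exp(4*t) + exp(4*t), -4*t^2*exp(4*t) + 2*t*exp(4*t)]
  [-t^2*exp(4*t)/2 - 2*t*exp(4*t), -t*exp(4*t), -t^2*exp(4*t) + exp(4*t)]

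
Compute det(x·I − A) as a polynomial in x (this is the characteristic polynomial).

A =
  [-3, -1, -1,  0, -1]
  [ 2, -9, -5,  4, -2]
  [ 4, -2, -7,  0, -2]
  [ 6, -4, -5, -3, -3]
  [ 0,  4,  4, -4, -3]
x^5 + 25*x^4 + 250*x^3 + 1250*x^2 + 3125*x + 3125

Expanding det(x·I − A) (e.g. by cofactor expansion or by noting that A is similar to its Jordan form J, which has the same characteristic polynomial as A) gives
  χ_A(x) = x^5 + 25*x^4 + 250*x^3 + 1250*x^2 + 3125*x + 3125
which factors as (x + 5)^5. The eigenvalues (with algebraic multiplicities) are λ = -5 with multiplicity 5.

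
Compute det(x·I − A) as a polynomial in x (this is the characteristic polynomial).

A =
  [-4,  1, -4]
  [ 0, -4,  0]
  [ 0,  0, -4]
x^3 + 12*x^2 + 48*x + 64

Expanding det(x·I − A) (e.g. by cofactor expansion or by noting that A is similar to its Jordan form J, which has the same characteristic polynomial as A) gives
  χ_A(x) = x^3 + 12*x^2 + 48*x + 64
which factors as (x + 4)^3. The eigenvalues (with algebraic multiplicities) are λ = -4 with multiplicity 3.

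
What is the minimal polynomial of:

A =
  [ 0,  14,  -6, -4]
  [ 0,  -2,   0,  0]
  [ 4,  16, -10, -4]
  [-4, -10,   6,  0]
x^2 + 6*x + 8

The characteristic polynomial is χ_A(x) = (x + 2)^2*(x + 4)^2, so the eigenvalues are known. The minimal polynomial is
  m_A(x) = Π_λ (x − λ)^{k_λ}
where k_λ is the size of the *largest* Jordan block for λ (equivalently, the smallest k with (A − λI)^k v = 0 for every generalised eigenvector v of λ).

  λ = -4: largest Jordan block has size 1, contributing (x + 4)
  λ = -2: largest Jordan block has size 1, contributing (x + 2)

So m_A(x) = (x + 2)*(x + 4) = x^2 + 6*x + 8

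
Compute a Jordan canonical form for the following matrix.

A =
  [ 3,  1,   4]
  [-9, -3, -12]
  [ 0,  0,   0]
J_2(0) ⊕ J_1(0)

The characteristic polynomial is
  det(x·I − A) = x^3

Eigenvalues and multiplicities (the geometric multiplicity of λ is n − rank(A − λI), which equals the number of Jordan blocks for λ):
  λ = 0: algebraic multiplicity = 3, geometric multiplicity = 2

Determining the block sizes for each eigenvalue:
  λ = 0: 2 blocks summing to 3 forces exactly one block of size 2 and the rest size 1 → block sizes [2, 1]

Assembling the blocks gives a Jordan form
J =
  [0, 1, 0]
  [0, 0, 0]
  [0, 0, 0]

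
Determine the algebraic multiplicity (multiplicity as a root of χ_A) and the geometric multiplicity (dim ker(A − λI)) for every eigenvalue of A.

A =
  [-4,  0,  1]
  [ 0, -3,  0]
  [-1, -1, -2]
λ = -3: alg = 3, geom = 1

Step 1 — factor the characteristic polynomial to read off the algebraic multiplicities:
  χ_A(x) = (x + 3)^3

Step 2 — compute geometric multiplicities via the rank-nullity identity g(λ) = n − rank(A − λI):
  rank(A − (-3)·I) = 2, so dim ker(A − (-3)·I) = n − 2 = 1

Summary:
  λ = -3: algebraic multiplicity = 3, geometric multiplicity = 1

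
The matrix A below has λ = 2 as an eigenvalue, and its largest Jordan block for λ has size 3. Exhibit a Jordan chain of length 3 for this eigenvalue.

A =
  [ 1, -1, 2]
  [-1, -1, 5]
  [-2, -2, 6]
A Jordan chain for λ = 2 of length 3:
v_1 = (-2, -6, -4)ᵀ
v_2 = (-1, -1, -2)ᵀ
v_3 = (1, 0, 0)ᵀ

Let N = A − (2)·I. We want v_3 with N^3 v_3 = 0 but N^2 v_3 ≠ 0; then v_{j-1} := N · v_j for j = 3, …, 2.

Pick v_3 = (1, 0, 0)ᵀ.
Then v_2 = N · v_3 = (-1, -1, -2)ᵀ.
Then v_1 = N · v_2 = (-2, -6, -4)ᵀ.

Sanity check: (A − (2)·I) v_1 = (0, 0, 0)ᵀ = 0. ✓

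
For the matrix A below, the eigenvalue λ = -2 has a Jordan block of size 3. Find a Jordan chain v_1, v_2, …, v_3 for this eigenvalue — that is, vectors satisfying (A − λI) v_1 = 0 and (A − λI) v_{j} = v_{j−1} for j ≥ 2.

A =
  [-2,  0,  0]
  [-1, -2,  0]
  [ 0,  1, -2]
A Jordan chain for λ = -2 of length 3:
v_1 = (0, 0, -1)ᵀ
v_2 = (0, -1, 0)ᵀ
v_3 = (1, 0, 0)ᵀ

Let N = A − (-2)·I. We want v_3 with N^3 v_3 = 0 but N^2 v_3 ≠ 0; then v_{j-1} := N · v_j for j = 3, …, 2.

Pick v_3 = (1, 0, 0)ᵀ.
Then v_2 = N · v_3 = (0, -1, 0)ᵀ.
Then v_1 = N · v_2 = (0, 0, -1)ᵀ.

Sanity check: (A − (-2)·I) v_1 = (0, 0, 0)ᵀ = 0. ✓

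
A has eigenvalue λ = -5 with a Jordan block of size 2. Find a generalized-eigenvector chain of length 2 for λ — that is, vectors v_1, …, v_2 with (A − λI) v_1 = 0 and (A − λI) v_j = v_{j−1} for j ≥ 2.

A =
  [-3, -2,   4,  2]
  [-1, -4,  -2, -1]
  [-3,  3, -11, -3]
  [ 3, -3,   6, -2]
A Jordan chain for λ = -5 of length 2:
v_1 = (2, -1, -3, 3)ᵀ
v_2 = (1, 0, 0, 0)ᵀ

Let N = A − (-5)·I. We want v_2 with N^2 v_2 = 0 but N^1 v_2 ≠ 0; then v_{j-1} := N · v_j for j = 2, …, 2.

Pick v_2 = (1, 0, 0, 0)ᵀ.
Then v_1 = N · v_2 = (2, -1, -3, 3)ᵀ.

Sanity check: (A − (-5)·I) v_1 = (0, 0, 0, 0)ᵀ = 0. ✓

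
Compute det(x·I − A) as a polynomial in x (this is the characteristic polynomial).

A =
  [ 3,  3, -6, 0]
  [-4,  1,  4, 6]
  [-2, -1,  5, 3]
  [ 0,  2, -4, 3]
x^4 - 12*x^3 + 54*x^2 - 108*x + 81

Expanding det(x·I − A) (e.g. by cofactor expansion or by noting that A is similar to its Jordan form J, which has the same characteristic polynomial as A) gives
  χ_A(x) = x^4 - 12*x^3 + 54*x^2 - 108*x + 81
which factors as (x - 3)^4. The eigenvalues (with algebraic multiplicities) are λ = 3 with multiplicity 4.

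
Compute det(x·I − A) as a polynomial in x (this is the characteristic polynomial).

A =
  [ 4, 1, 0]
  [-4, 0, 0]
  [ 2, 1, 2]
x^3 - 6*x^2 + 12*x - 8

Expanding det(x·I − A) (e.g. by cofactor expansion or by noting that A is similar to its Jordan form J, which has the same characteristic polynomial as A) gives
  χ_A(x) = x^3 - 6*x^2 + 12*x - 8
which factors as (x - 2)^3. The eigenvalues (with algebraic multiplicities) are λ = 2 with multiplicity 3.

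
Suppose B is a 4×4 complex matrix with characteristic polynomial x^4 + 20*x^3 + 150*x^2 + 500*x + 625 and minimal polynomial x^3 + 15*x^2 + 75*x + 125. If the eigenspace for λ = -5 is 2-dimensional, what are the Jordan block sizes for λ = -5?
Block sizes for λ = -5: [3, 1]

Step 1 — from the characteristic polynomial, algebraic multiplicity of λ = -5 is 4. From dim ker(B − (-5)·I) = 2, there are exactly 2 Jordan blocks for λ = -5.
Step 2 — from the minimal polynomial, the factor (x + 5)^3 tells us the largest block for λ = -5 has size 3.
Step 3 — with total size 4, 2 blocks, and largest block 3, the block sizes (in nonincreasing order) are [3, 1].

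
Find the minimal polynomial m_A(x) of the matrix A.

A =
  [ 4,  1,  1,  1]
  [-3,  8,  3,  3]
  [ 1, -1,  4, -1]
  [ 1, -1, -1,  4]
x^2 - 10*x + 25

The characteristic polynomial is χ_A(x) = (x - 5)^4, so the eigenvalues are known. The minimal polynomial is
  m_A(x) = Π_λ (x − λ)^{k_λ}
where k_λ is the size of the *largest* Jordan block for λ (equivalently, the smallest k with (A − λI)^k v = 0 for every generalised eigenvector v of λ).

  λ = 5: largest Jordan block has size 2, contributing (x − 5)^2

So m_A(x) = (x - 5)^2 = x^2 - 10*x + 25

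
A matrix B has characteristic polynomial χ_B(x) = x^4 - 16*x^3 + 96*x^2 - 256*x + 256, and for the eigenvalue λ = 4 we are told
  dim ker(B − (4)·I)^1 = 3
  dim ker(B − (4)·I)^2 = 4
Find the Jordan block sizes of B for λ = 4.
Block sizes for λ = 4: [2, 1, 1]

From the dimensions of kernels of powers, the number of Jordan blocks of size at least j is d_j − d_{j−1} where d_j = dim ker(N^j) (with d_0 = 0). Computing the differences gives [3, 1].
The number of blocks of size exactly k is (#blocks of size ≥ k) − (#blocks of size ≥ k + 1), so the partition is: 2 block(s) of size 1, 1 block(s) of size 2.
In nonincreasing order the block sizes are [2, 1, 1].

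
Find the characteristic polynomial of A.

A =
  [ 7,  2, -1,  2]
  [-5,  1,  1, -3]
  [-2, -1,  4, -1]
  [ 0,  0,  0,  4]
x^4 - 16*x^3 + 96*x^2 - 256*x + 256

Expanding det(x·I − A) (e.g. by cofactor expansion or by noting that A is similar to its Jordan form J, which has the same characteristic polynomial as A) gives
  χ_A(x) = x^4 - 16*x^3 + 96*x^2 - 256*x + 256
which factors as (x - 4)^4. The eigenvalues (with algebraic multiplicities) are λ = 4 with multiplicity 4.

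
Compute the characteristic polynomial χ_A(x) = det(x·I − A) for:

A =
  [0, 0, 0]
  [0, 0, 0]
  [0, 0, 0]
x^3

Expanding det(x·I − A) (e.g. by cofactor expansion or by noting that A is similar to its Jordan form J, which has the same characteristic polynomial as A) gives
  χ_A(x) = x^3
which factors as x^3. The eigenvalues (with algebraic multiplicities) are λ = 0 with multiplicity 3.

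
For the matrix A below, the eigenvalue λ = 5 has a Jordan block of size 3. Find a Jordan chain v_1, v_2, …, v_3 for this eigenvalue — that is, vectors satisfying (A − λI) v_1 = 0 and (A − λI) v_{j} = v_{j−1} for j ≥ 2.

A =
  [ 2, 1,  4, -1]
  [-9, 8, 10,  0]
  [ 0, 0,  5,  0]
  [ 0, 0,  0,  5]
A Jordan chain for λ = 5 of length 3:
v_1 = (-2, -6, 0, 0)ᵀ
v_2 = (4, 10, 0, 0)ᵀ
v_3 = (0, 0, 1, 0)ᵀ

Let N = A − (5)·I. We want v_3 with N^3 v_3 = 0 but N^2 v_3 ≠ 0; then v_{j-1} := N · v_j for j = 3, …, 2.

Pick v_3 = (0, 0, 1, 0)ᵀ.
Then v_2 = N · v_3 = (4, 10, 0, 0)ᵀ.
Then v_1 = N · v_2 = (-2, -6, 0, 0)ᵀ.

Sanity check: (A − (5)·I) v_1 = (0, 0, 0, 0)ᵀ = 0. ✓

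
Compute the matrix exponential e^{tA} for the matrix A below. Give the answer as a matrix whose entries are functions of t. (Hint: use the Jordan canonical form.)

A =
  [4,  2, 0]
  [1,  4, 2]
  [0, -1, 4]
e^{tA} =
  [t^2*exp(4*t) + exp(4*t), 2*t*exp(4*t), 2*t^2*exp(4*t)]
  [t*exp(4*t), exp(4*t), 2*t*exp(4*t)]
  [-t^2*exp(4*t)/2, -t*exp(4*t), -t^2*exp(4*t) + exp(4*t)]

Strategy: write A = P · J · P⁻¹ where J is a Jordan canonical form, so e^{tA} = P · e^{tJ} · P⁻¹, and e^{tJ} can be computed block-by-block.

A has Jordan form
J =
  [4, 1, 0]
  [0, 4, 1]
  [0, 0, 4]
(up to reordering of blocks).

Per-block formulas:
  For a 3×3 Jordan block J_3(4): exp(t · J_3(4)) = e^(4t)·(I + t·N + (t^2/2)·N^2), where N is the 3×3 nilpotent shift.

After assembling e^{tJ} and conjugating by P, we get:

e^{tA} =
  [t^2*exp(4*t) + exp(4*t), 2*t*exp(4*t), 2*t^2*exp(4*t)]
  [t*exp(4*t), exp(4*t), 2*t*exp(4*t)]
  [-t^2*exp(4*t)/2, -t*exp(4*t), -t^2*exp(4*t) + exp(4*t)]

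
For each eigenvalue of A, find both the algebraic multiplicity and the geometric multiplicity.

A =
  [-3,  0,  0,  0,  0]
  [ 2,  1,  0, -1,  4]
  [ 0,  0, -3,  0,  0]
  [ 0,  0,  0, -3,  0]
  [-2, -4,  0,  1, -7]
λ = -3: alg = 5, geom = 4

Step 1 — factor the characteristic polynomial to read off the algebraic multiplicities:
  χ_A(x) = (x + 3)^5

Step 2 — compute geometric multiplicities via the rank-nullity identity g(λ) = n − rank(A − λI):
  rank(A − (-3)·I) = 1, so dim ker(A − (-3)·I) = n − 1 = 4

Summary:
  λ = -3: algebraic multiplicity = 5, geometric multiplicity = 4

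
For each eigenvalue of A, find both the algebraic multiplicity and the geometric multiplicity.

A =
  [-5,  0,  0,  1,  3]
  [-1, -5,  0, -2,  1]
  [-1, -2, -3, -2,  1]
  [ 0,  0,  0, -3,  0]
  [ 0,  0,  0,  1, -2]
λ = -5: alg = 2, geom = 1; λ = -3: alg = 2, geom = 2; λ = -2: alg = 1, geom = 1

Step 1 — factor the characteristic polynomial to read off the algebraic multiplicities:
  χ_A(x) = (x + 2)*(x + 3)^2*(x + 5)^2

Step 2 — compute geometric multiplicities via the rank-nullity identity g(λ) = n − rank(A − λI):
  rank(A − (-5)·I) = 4, so dim ker(A − (-5)·I) = n − 4 = 1
  rank(A − (-3)·I) = 3, so dim ker(A − (-3)·I) = n − 3 = 2
  rank(A − (-2)·I) = 4, so dim ker(A − (-2)·I) = n − 4 = 1

Summary:
  λ = -5: algebraic multiplicity = 2, geometric multiplicity = 1
  λ = -3: algebraic multiplicity = 2, geometric multiplicity = 2
  λ = -2: algebraic multiplicity = 1, geometric multiplicity = 1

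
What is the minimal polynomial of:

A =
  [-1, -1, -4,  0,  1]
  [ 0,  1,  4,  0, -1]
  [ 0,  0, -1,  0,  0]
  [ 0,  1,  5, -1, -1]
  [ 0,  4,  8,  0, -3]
x^3 + 3*x^2 + 3*x + 1

The characteristic polynomial is χ_A(x) = (x + 1)^5, so the eigenvalues are known. The minimal polynomial is
  m_A(x) = Π_λ (x − λ)^{k_λ}
where k_λ is the size of the *largest* Jordan block for λ (equivalently, the smallest k with (A − λI)^k v = 0 for every generalised eigenvector v of λ).

  λ = -1: largest Jordan block has size 3, contributing (x + 1)^3

So m_A(x) = (x + 1)^3 = x^3 + 3*x^2 + 3*x + 1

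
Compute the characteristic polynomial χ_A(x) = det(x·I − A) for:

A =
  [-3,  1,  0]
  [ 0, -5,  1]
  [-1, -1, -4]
x^3 + 12*x^2 + 48*x + 64

Expanding det(x·I − A) (e.g. by cofactor expansion or by noting that A is similar to its Jordan form J, which has the same characteristic polynomial as A) gives
  χ_A(x) = x^3 + 12*x^2 + 48*x + 64
which factors as (x + 4)^3. The eigenvalues (with algebraic multiplicities) are λ = -4 with multiplicity 3.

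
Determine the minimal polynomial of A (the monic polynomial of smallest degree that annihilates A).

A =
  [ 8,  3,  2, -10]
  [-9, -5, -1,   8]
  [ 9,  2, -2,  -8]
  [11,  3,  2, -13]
x^3 + 9*x^2 + 27*x + 27

The characteristic polynomial is χ_A(x) = (x + 3)^4, so the eigenvalues are known. The minimal polynomial is
  m_A(x) = Π_λ (x − λ)^{k_λ}
where k_λ is the size of the *largest* Jordan block for λ (equivalently, the smallest k with (A − λI)^k v = 0 for every generalised eigenvector v of λ).

  λ = -3: largest Jordan block has size 3, contributing (x + 3)^3

So m_A(x) = (x + 3)^3 = x^3 + 9*x^2 + 27*x + 27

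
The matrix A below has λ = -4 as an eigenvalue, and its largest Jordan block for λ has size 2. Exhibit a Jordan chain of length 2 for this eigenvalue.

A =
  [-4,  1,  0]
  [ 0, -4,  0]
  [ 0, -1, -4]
A Jordan chain for λ = -4 of length 2:
v_1 = (1, 0, -1)ᵀ
v_2 = (0, 1, 0)ᵀ

Let N = A − (-4)·I. We want v_2 with N^2 v_2 = 0 but N^1 v_2 ≠ 0; then v_{j-1} := N · v_j for j = 2, …, 2.

Pick v_2 = (0, 1, 0)ᵀ.
Then v_1 = N · v_2 = (1, 0, -1)ᵀ.

Sanity check: (A − (-4)·I) v_1 = (0, 0, 0)ᵀ = 0. ✓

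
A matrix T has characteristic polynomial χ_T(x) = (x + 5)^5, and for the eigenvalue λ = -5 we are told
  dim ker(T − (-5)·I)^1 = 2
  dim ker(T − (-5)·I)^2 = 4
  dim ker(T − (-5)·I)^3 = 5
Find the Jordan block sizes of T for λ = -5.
Block sizes for λ = -5: [3, 2]

From the dimensions of kernels of powers, the number of Jordan blocks of size at least j is d_j − d_{j−1} where d_j = dim ker(N^j) (with d_0 = 0). Computing the differences gives [2, 2, 1].
The number of blocks of size exactly k is (#blocks of size ≥ k) − (#blocks of size ≥ k + 1), so the partition is: 1 block(s) of size 2, 1 block(s) of size 3.
In nonincreasing order the block sizes are [3, 2].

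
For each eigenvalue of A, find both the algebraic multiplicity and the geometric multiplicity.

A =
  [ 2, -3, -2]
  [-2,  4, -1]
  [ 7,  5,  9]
λ = 5: alg = 3, geom = 1

Step 1 — factor the characteristic polynomial to read off the algebraic multiplicities:
  χ_A(x) = (x - 5)^3

Step 2 — compute geometric multiplicities via the rank-nullity identity g(λ) = n − rank(A − λI):
  rank(A − (5)·I) = 2, so dim ker(A − (5)·I) = n − 2 = 1

Summary:
  λ = 5: algebraic multiplicity = 3, geometric multiplicity = 1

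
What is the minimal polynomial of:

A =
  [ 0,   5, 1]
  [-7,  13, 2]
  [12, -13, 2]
x^3 - 15*x^2 + 75*x - 125

The characteristic polynomial is χ_A(x) = (x - 5)^3, so the eigenvalues are known. The minimal polynomial is
  m_A(x) = Π_λ (x − λ)^{k_λ}
where k_λ is the size of the *largest* Jordan block for λ (equivalently, the smallest k with (A − λI)^k v = 0 for every generalised eigenvector v of λ).

  λ = 5: largest Jordan block has size 3, contributing (x − 5)^3

So m_A(x) = (x - 5)^3 = x^3 - 15*x^2 + 75*x - 125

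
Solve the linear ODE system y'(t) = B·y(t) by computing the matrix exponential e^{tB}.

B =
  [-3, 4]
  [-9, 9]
e^{tB} =
  [-6*t*exp(3*t) + exp(3*t), 4*t*exp(3*t)]
  [-9*t*exp(3*t), 6*t*exp(3*t) + exp(3*t)]

Strategy: write B = P · J · P⁻¹ where J is a Jordan canonical form, so e^{tB} = P · e^{tJ} · P⁻¹, and e^{tJ} can be computed block-by-block.

B has Jordan form
J =
  [3, 1]
  [0, 3]
(up to reordering of blocks).

Per-block formulas:
  For a 2×2 Jordan block J_2(3): exp(t · J_2(3)) = e^(3t)·(I + t·N), where N is the 2×2 nilpotent shift.

After assembling e^{tJ} and conjugating by P, we get:

e^{tB} =
  [-6*t*exp(3*t) + exp(3*t), 4*t*exp(3*t)]
  [-9*t*exp(3*t), 6*t*exp(3*t) + exp(3*t)]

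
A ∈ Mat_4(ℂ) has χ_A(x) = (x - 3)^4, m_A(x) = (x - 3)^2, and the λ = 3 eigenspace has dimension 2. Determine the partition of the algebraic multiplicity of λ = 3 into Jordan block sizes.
Block sizes for λ = 3: [2, 2]

Step 1 — from the characteristic polynomial, algebraic multiplicity of λ = 3 is 4. From dim ker(A − (3)·I) = 2, there are exactly 2 Jordan blocks for λ = 3.
Step 2 — from the minimal polynomial, the factor (x − 3)^2 tells us the largest block for λ = 3 has size 2.
Step 3 — with total size 4, 2 blocks, and largest block 2, the block sizes (in nonincreasing order) are [2, 2].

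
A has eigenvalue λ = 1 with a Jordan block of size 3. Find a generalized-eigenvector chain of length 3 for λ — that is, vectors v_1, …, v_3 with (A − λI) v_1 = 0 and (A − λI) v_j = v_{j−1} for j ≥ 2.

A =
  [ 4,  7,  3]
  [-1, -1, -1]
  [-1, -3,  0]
A Jordan chain for λ = 1 of length 3:
v_1 = (-1, 0, 1)ᵀ
v_2 = (3, -1, -1)ᵀ
v_3 = (1, 0, 0)ᵀ

Let N = A − (1)·I. We want v_3 with N^3 v_3 = 0 but N^2 v_3 ≠ 0; then v_{j-1} := N · v_j for j = 3, …, 2.

Pick v_3 = (1, 0, 0)ᵀ.
Then v_2 = N · v_3 = (3, -1, -1)ᵀ.
Then v_1 = N · v_2 = (-1, 0, 1)ᵀ.

Sanity check: (A − (1)·I) v_1 = (0, 0, 0)ᵀ = 0. ✓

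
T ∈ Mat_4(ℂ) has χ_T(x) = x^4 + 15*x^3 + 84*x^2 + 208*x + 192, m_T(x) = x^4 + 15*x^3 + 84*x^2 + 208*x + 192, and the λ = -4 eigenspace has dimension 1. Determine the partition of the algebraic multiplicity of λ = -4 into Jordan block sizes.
Block sizes for λ = -4: [3]

Step 1 — from the characteristic polynomial, algebraic multiplicity of λ = -4 is 3. From dim ker(T − (-4)·I) = 1, there are exactly 1 Jordan blocks for λ = -4.
Step 2 — from the minimal polynomial, the factor (x + 4)^3 tells us the largest block for λ = -4 has size 3.
Step 3 — with total size 3, 1 blocks, and largest block 3, the block sizes (in nonincreasing order) are [3].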